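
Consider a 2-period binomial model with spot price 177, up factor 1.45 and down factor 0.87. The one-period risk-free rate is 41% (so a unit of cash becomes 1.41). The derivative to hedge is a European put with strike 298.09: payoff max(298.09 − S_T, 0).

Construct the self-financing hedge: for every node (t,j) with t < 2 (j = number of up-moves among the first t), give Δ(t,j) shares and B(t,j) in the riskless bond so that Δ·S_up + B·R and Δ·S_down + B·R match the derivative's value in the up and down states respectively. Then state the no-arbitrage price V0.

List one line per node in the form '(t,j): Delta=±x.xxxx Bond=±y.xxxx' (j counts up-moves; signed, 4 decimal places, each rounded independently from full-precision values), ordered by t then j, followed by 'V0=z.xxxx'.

Under the risk-neutral measure, an up-move has probability p* = (R−d)/(u−d) = 0.9310 and values discount at R = 1.41.
Terminal values V(2,·): V(2,0)=164.1187, V(2,1)=74.8045, V(2,2)=0.0000
(1,0): S=153.9900. Δ = (V_up−V_dn)/(S_up−S_dn) = (74.8045−164.1187)/(223.2855−133.9713) = -1.0000. V = [p*·74.8045 + (1−p*)·164.1187]/1.41 = 57.4213. B = V − Δ·S = 211.4113.
(1,1): S=256.6500. Δ = (V_up−V_dn)/(S_up−S_dn) = (0.0000−74.8045)/(372.1425−223.2855) = -0.5025. V = [p*·0.0000 + (1−p*)·74.8045]/1.41 = 3.6588. B = V − Δ·S = 132.6321.
(0,0): S=177.0000. Δ = (V_up−V_dn)/(S_up−S_dn) = (3.6588−57.4213)/(256.6500−153.9900) = -0.5237. V = [p*·3.6588 + (1−p*)·57.4213]/1.41 = 5.2245. B = V − Δ·S = 97.9185.
Each (Δ,B) replicates both successor values, so the strategy is self-financing and V0 is arbitrage-free.

(0,0): Delta=-0.5237 Bond=97.9185
(1,0): Delta=-1.0000 Bond=211.4113
(1,1): Delta=-0.5025 Bond=132.6321
V0=5.2245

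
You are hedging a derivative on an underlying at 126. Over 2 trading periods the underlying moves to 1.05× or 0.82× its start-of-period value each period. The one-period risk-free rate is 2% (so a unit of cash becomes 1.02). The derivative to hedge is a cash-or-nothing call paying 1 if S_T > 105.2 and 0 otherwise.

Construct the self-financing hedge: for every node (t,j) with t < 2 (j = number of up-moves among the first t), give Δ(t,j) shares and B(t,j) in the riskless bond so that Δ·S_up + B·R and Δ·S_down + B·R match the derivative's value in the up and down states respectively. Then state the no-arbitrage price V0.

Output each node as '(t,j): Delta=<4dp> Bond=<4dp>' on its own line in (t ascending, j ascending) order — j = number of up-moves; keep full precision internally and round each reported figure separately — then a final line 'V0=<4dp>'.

Risk-neutral probability p* = (R−d)/(u−d) = (1.02−0.82)/(1.05−0.82) = 0.8696.
At expiry t=2: V(2,0)=0.0000, V(2,1)=1.0000, V(2,2)=1.0000
(1,0): S=103.3200. Δ = (V_up−V_dn)/(S_up−S_dn) = (1.0000−0.0000)/(108.4860−84.7224) = 0.0421. V = [p*·1.0000 + (1−p*)·0.0000]/1.02 = 0.8525. B = V − Δ·S = -3.4953.
(1,1): S=132.3000. Δ = (V_up−V_dn)/(S_up−S_dn) = (1.0000−1.0000)/(138.9150−108.4860) = 0.0000. V = [p*·1.0000 + (1−p*)·1.0000]/1.02 = 0.9804. B = V − Δ·S = 0.9804.
(0,0): S=126.0000. Δ = (V_up−V_dn)/(S_up−S_dn) = (0.9804−0.8525)/(132.3000−103.3200) = 0.0044. V = [p*·0.9804 + (1−p*)·0.8525]/1.02 = 0.9448. B = V − Δ·S = 0.3888.
Each (Δ,B) replicates both successor values, so the strategy is self-financing and V0 is arbitrage-free.

(0,0): Delta=0.0044 Bond=0.3888
(1,0): Delta=0.0421 Bond=-3.4953
(1,1): Delta=0.0000 Bond=0.9804
V0=0.9448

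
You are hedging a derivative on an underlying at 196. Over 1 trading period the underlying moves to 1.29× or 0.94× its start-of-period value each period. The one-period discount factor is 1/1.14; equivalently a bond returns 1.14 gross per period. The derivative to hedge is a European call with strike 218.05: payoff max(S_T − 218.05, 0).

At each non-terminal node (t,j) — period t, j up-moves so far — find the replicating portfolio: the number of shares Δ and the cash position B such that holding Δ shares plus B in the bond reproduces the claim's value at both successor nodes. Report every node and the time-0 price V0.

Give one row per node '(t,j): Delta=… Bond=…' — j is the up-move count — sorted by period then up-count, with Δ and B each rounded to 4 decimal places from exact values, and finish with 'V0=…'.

The replicating-portfolio and risk-neutral prices coincide; use p* = (1.14−0.94)/(1.29−0.94) = 0.5714 for the latter.
Payoff layer (t=1): V(1,0)=0.0000, V(1,1)=34.7900
(0,0): S=196.0000. Δ = (V_up−V_dn)/(S_up−S_dn) = (34.7900−0.0000)/(252.8400−184.2400) = 0.5071. V = [p*·34.7900 + (1−p*)·0.0000]/1.14 = 17.4386. B = V − Δ·S = -81.9614.
Each (Δ,B) replicates both successor values, so the strategy is self-financing and V0 is arbitrage-free.

(0,0): Delta=0.5071 Bond=-81.9614
V0=17.4386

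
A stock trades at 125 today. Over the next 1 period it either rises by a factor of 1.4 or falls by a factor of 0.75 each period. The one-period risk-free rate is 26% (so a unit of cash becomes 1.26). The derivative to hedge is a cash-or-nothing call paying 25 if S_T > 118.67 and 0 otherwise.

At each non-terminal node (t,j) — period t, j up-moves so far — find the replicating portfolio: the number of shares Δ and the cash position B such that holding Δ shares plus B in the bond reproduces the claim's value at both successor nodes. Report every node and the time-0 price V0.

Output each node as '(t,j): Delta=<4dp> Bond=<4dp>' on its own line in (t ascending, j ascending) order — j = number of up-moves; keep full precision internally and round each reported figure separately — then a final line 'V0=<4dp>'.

No-arbitrage ⇒ martingale measure with p* = (R−d)/(u−d) = 0.7846.
Terminal values V(1,·): V(1,0)=0.0000, V(1,1)=25.0000
(0,0): S=125.0000. Δ = (V_up−V_dn)/(S_up−S_dn) = (25.0000−0.0000)/(175.0000−93.7500) = 0.3077. V = [p*·25.0000 + (1−p*)·0.0000]/1.26 = 15.5678. B = V − Δ·S = -22.8938.
Check: Δ(0,0)·S0 + B(0,0) = 15.5678 = V0.

(0,0): Delta=0.3077 Bond=-22.8938
V0=15.5678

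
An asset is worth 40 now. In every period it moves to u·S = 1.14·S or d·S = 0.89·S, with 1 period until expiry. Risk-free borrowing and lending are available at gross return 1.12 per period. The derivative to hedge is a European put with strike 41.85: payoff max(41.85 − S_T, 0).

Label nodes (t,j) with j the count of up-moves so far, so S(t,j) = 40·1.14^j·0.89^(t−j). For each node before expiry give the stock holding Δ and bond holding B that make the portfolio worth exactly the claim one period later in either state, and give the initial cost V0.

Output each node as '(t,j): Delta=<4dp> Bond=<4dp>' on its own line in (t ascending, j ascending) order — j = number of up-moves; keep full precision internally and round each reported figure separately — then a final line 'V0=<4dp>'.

Under the risk-neutral measure, an up-move has probability p* = (R−d)/(u−d) = 0.9200 and values discount at R = 1.12.
At expiry t=1: V(1,0)=6.2500, V(1,1)=0.0000
(0,0): S=40.0000. Δ = (V_up−V_dn)/(S_up−S_dn) = (0.0000−6.2500)/(45.6000−35.6000) = -0.6250. V = [p*·0.0000 + (1−p*)·6.2500]/1.12 = 0.4464. B = V − Δ·S = 25.4464.
Self-financing check: at every node Δ·S+B equals the discounted successor values.

(0,0): Delta=-0.6250 Bond=25.4464
V0=0.4464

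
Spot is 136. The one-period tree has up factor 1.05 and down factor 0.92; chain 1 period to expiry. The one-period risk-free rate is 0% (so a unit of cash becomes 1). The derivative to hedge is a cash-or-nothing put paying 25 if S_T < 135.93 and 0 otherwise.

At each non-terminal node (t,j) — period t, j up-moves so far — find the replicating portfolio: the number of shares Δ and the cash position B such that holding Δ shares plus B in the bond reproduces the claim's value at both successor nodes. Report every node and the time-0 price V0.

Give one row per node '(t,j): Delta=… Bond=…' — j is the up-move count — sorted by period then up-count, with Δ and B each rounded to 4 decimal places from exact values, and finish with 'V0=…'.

Risk-neutral probability p* = (R−d)/(u−d) = (1−0.92)/(1.05−0.92) = 0.6154.
Payoff layer (t=1): V(1,0)=25.0000, V(1,1)=0.0000
(0,0): S=136.0000. Δ = (V_up−V_dn)/(S_up−S_dn) = (0.0000−25.0000)/(142.8000−125.1200) = -1.4140. V = [p*·0.0000 + (1−p*)·25.0000]/1 = 9.6154. B = V − Δ·S = 201.9231.
Self-financing check: at every node Δ·S+B equals the discounted successor values.

(0,0): Delta=-1.4140 Bond=201.9231
V0=9.6154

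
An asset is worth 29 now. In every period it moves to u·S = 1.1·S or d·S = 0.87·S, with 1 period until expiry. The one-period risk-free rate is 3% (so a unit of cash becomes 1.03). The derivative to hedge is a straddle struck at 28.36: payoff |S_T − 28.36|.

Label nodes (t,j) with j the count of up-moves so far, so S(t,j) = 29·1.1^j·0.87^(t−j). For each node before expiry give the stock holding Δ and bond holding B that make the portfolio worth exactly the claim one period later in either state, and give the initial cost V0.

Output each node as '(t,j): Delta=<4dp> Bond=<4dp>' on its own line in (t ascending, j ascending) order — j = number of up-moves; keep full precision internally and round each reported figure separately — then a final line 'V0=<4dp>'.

Under the risk-neutral measure, an up-move has probability p* = (R−d)/(u−d) = 0.6957 and values discount at R = 1.03.
Terminal payoffs: V(1,0)=3.1300, V(1,1)=3.5400
Node (0,0) S=29.0000: V=(p*·3.5400+(1−p*)·3.1300)/1.03=3.3157; Δ=(3.5400−3.1300)/(31.9000−25.2300)=0.0615; B=V−Δ·S=1.5331
The time-0 hedge costs 3.3157, which is the no-arbitrage price.

(0,0): Delta=0.0615 Bond=1.5331
V0=3.3157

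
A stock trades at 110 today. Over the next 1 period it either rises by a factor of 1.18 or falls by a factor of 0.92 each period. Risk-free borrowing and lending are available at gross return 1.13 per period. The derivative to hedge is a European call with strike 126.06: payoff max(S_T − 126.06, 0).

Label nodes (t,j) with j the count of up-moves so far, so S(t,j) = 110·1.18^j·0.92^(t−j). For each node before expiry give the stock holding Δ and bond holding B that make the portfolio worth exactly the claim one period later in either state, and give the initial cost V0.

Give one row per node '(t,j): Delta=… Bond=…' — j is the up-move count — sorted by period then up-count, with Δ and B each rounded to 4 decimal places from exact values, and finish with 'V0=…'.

The replicating-portfolio and risk-neutral prices coincide; use p* = (1.13−0.92)/(1.18−0.92) = 0.8077 for the latter.
Payoff layer (t=1): V(1,0)=0.0000, V(1,1)=3.7400
(0,0): S=110.0000. Δ = (V_up−V_dn)/(S_up−S_dn) = (3.7400−0.0000)/(129.8000−101.2000) = 0.1308. V = [p*·3.7400 + (1−p*)·0.0000]/1.13 = 2.6732. B = V − Δ·S = -11.7114.
The time-0 hedge costs 2.6732, which is the no-arbitrage price.

(0,0): Delta=0.1308 Bond=-11.7114
V0=2.6732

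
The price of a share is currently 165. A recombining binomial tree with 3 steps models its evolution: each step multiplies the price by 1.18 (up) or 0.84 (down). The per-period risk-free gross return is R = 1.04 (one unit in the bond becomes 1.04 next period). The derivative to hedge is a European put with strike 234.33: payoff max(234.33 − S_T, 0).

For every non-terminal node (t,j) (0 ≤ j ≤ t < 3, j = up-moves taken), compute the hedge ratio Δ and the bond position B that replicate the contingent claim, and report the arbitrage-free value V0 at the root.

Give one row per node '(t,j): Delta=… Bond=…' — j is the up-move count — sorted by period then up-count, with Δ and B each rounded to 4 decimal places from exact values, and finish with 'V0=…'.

(0,0): Delta=-0.7903 Bond=180.3738
(1,0): Delta=-1.0000 Bond=216.6513
(1,1): Delta=-0.6858 Bond=167.2450
(2,0): Delta=-1.0000 Bond=225.3173
(2,1): Delta=-1.0000 Bond=225.3173
(2,2): Delta=-0.5293 Bond=137.9671
V0=49.9720

Under the risk-neutral measure, an up-move has probability p* = (R−d)/(u−d) = 0.5882 and values discount at R = 1.04.
At expiry t=3: V(3,0)=136.5338, V(3,1)=96.9497, V(3,2)=41.3434, V(3,3)=0.0000
  t=2,j=0: stock 116.4240 → up 137.3803 (V=96.9497), down 97.7962 (V=136.5338). Price 108.8933; hedge Δ=-1.0000, bond B=225.3173.
  t=2,j=1: stock 163.5480 → up 192.9866 (V=41.3434), down 137.3803 (V=96.9497). Price 61.7693; hedge Δ=-1.0000, bond B=225.3173.
  t=2,j=2: stock 229.7460 → up 271.1003 (V=0.0000), down 192.9866 (V=41.3434). Price 16.3690; hedge Δ=-0.5293, bond B=137.9671.
  t=1,j=0: stock 138.6000 → up 163.5480 (V=61.7693), down 116.4240 (V=108.8933). Price 78.0513; hedge Δ=-1.0000, bond B=216.6513.
  t=1,j=1: stock 194.7000 → up 229.7460 (V=16.3690), down 163.5480 (V=61.7693). Price 33.7146; hedge Δ=-0.6858, bond B=167.2450.
  t=0,j=0: stock 165.0000 → up 194.7000 (V=33.7146), down 138.6000 (V=78.0513). Price 49.9720; hedge Δ=-0.7903, bond B=180.3738.
Root portfolio cost Δ·165+B reproduces V0=49.9720.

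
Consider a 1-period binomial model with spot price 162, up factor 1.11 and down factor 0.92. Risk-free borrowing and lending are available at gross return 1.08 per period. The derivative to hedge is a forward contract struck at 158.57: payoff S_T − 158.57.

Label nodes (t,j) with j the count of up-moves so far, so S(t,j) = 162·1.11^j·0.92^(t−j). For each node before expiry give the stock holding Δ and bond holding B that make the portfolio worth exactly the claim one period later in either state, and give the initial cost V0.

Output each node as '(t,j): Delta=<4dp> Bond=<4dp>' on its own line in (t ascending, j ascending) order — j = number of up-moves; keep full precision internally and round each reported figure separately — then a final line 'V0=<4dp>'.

Since d<R<u, set p* = (R−d)/(u−d) = 0.8421; price each node as the discounted p*-expectation of its children.
Terminal payoffs: V(1,0)=-9.5300, V(1,1)=21.2500
Node (0,0) S=162.0000: V=(p*·21.2500+(1−p*)·-9.5300)/1.08=15.1759; Δ=(21.2500−-9.5300)/(179.8200−149.0400)=1.0000; B=V−Δ·S=-146.8241
Each (Δ,B) replicates both successor values, so the strategy is self-financing and V0 is arbitrage-free.

(0,0): Delta=1.0000 Bond=-146.8241
V0=15.1759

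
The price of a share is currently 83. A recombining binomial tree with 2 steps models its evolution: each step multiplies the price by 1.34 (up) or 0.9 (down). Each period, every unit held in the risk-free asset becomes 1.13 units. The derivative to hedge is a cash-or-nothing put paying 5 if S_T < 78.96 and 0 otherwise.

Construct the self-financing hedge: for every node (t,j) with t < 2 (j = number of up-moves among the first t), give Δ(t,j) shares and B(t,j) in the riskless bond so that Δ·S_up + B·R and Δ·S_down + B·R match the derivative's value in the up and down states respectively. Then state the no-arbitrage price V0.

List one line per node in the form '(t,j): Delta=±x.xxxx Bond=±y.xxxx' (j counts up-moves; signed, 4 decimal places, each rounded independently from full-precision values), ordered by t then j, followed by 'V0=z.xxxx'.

The replicating-portfolio and risk-neutral prices coincide; use p* = (1.13−0.9)/(1.34−0.9) = 0.5227 for the latter.
At expiry t=2: V(2,0)=5.0000, V(2,1)=0.0000, V(2,2)=0.0000
Node (1,0) S=74.7000: V=(p*·0.0000+(1−p*)·5.0000)/1.13=2.1118; Δ=(0.0000−5.0000)/(100.0980−67.2300)=-0.1521; B=V−Δ·S=13.4755
Node (1,1) S=111.2200: V=(p*·0.0000+(1−p*)·0.0000)/1.13=0.0000; Δ=(0.0000−0.0000)/(149.0348−100.0980)=0.0000; B=V−Δ·S=0.0000
Node (0,0) S=83.0000: V=(p*·0.0000+(1−p*)·2.1118)/1.13=0.8920; Δ=(0.0000−2.1118)/(111.2200−74.7000)=-0.0578; B=V−Δ·S=5.6916
Each (Δ,B) replicates both successor values, so the strategy is self-financing and V0 is arbitrage-free.

(0,0): Delta=-0.0578 Bond=5.6916
(1,0): Delta=-0.1521 Bond=13.4755
(1,1): Delta=0.0000 Bond=0.0000
V0=0.8920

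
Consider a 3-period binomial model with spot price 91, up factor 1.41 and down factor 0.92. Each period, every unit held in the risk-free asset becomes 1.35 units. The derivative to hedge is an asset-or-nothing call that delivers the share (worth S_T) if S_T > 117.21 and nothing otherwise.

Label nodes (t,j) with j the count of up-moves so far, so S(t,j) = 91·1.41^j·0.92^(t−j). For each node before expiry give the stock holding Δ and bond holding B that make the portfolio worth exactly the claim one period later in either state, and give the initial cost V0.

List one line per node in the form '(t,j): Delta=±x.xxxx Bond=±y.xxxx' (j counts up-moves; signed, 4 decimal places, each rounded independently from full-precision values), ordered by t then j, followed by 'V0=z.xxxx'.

The replicating-portfolio and risk-neutral prices coincide; use p* = (1.35−0.92)/(1.41−0.92) = 0.8776 for the latter.
Payoff layer (t=3): V(3,0)=0.0000, V(3,1)=0.0000, V(3,2)=166.4437, V(3,3)=255.0931
Node (2,0) S=77.0224: V=(p*·0.0000+(1−p*)·0.0000)/1.35=0.0000; Δ=(0.0000−0.0000)/(108.6016−70.8606)=0.0000; B=V−Δ·S=0.0000
Node (2,1) S=118.0452: V=(p*·166.4437+(1−p*)·0.0000)/1.35=108.1947; Δ=(166.4437−0.0000)/(166.4437−108.6016)=2.8776; B=V−Δ·S=-231.4864
Node (2,2) S=180.9171: V=(p*·255.0931+(1−p*)·166.4437)/1.35=180.9171; Δ=(255.0931−166.4437)/(255.0931−166.4437)=1.0000; B=V−Δ·S=0.0000
Node (1,0) S=83.7200: V=(p*·108.1947+(1−p*)·0.0000)/1.35=70.3307; Δ=(108.1947−0.0000)/(118.0452−77.0224)=2.6374; B=V−Δ·S=-150.4749
Node (1,1) S=128.3100: V=(p*·180.9171+(1−p*)·108.1947)/1.35=127.4165; Δ=(180.9171−108.1947)/(180.9171−118.0452)=1.1567; B=V−Δ·S=-20.9965
Node (0,0) S=91.0000: V=(p*·127.4165+(1−p*)·70.3307)/1.35=89.2048; Δ=(127.4165−70.3307)/(128.3100−83.7200)=1.2802; B=V−Δ·S=-27.2970
The time-0 hedge costs 89.2048, which is the no-arbitrage price.

(0,0): Delta=1.2802 Bond=-27.2970
(1,0): Delta=2.6374 Bond=-150.4749
(1,1): Delta=1.1567 Bond=-20.9965
(2,0): Delta=0.0000 Bond=0.0000
(2,1): Delta=2.8776 Bond=-231.4864
(2,2): Delta=1.0000 Bond=0.0000
V0=89.2048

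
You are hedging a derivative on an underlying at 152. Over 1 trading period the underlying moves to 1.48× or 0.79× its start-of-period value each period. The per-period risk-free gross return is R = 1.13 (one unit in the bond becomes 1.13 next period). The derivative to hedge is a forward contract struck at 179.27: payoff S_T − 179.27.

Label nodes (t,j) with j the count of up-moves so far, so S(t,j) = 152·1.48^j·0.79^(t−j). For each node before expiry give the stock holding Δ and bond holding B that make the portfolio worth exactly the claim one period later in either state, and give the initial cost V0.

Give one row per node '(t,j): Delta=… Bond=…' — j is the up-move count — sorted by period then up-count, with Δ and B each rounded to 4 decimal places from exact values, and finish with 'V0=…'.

(0,0): Delta=1.0000 Bond=-158.6460
V0=-6.6460

Under the risk-neutral measure, an up-move has probability p* = (R−d)/(u−d) = 0.4928 and values discount at R = 1.13.
Payoff layer (t=1): V(1,0)=-59.1900, V(1,1)=45.6900
(0,0): S=152.0000. Δ = (V_up−V_dn)/(S_up−S_dn) = (45.6900−-59.1900)/(224.9600−120.0800) = 1.0000. V = [p*·45.6900 + (1−p*)·-59.1900]/1.13 = -6.6460. B = V − Δ·S = -158.6460.
Each (Δ,B) replicates both successor values, so the strategy is self-financing and V0 is arbitrage-free.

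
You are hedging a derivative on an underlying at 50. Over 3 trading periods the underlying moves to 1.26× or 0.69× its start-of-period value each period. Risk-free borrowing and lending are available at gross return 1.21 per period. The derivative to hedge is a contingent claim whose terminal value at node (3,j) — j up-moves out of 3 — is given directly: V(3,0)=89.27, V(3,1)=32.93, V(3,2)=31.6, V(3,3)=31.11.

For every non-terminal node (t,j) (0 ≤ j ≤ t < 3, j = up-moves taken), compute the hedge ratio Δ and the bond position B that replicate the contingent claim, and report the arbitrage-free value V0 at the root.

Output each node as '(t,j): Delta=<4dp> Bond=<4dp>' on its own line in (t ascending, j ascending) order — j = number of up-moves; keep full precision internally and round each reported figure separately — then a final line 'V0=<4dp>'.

(0,0): Delta=-0.0253 Bond=18.9284
(1,0): Delta=-0.2587 Bond=30.9565
(1,1): Delta=-0.0130 Bond=22.1290
(2,0): Delta=-4.1522 Bond=130.1414
(2,1): Delta=-0.0537 Bond=28.5455
(2,2): Delta=-0.0108 Bond=26.6059
V0=17.6652

Risk-neutral probability p* = (R−d)/(u−d) = (1.21−0.69)/(1.26−0.69) = 0.9123.
Payoff layer (t=3): V(3,0)=89.2700, V(3,1)=32.9300, V(3,2)=31.6000, V(3,3)=31.1100
(2,0): S=23.8050. Δ = (V_up−V_dn)/(S_up−S_dn) = (32.9300−89.2700)/(29.9943−16.4254) = -4.1522. V = [p*·32.9300 + (1−p*)·89.2700]/1.21 = 31.2993. B = V − Δ·S = 130.1414.
(2,1): S=43.4700. Δ = (V_up−V_dn)/(S_up−S_dn) = (31.6000−32.9300)/(54.7722−29.9943) = -0.0537. V = [p*·31.6000 + (1−p*)·32.9300]/1.21 = 26.2121. B = V − Δ·S = 28.5455.
(2,2): S=79.3800. Δ = (V_up−V_dn)/(S_up−S_dn) = (31.1100−31.6000)/(100.0188−54.7722) = -0.0108. V = [p*·31.1100 + (1−p*)·31.6000]/1.21 = 25.7463. B = V − Δ·S = 26.6059.
(1,0): S=34.5000. Δ = (V_up−V_dn)/(S_up−S_dn) = (26.2121−31.2993)/(43.4700−23.8050) = -0.2587. V = [p*·26.2121 + (1−p*)·31.2993]/1.21 = 22.0317. B = V − Δ·S = 30.9565.
(1,1): S=63.0000. Δ = (V_up−V_dn)/(S_up−S_dn) = (25.7463−26.2121)/(79.3800−43.4700) = -0.0130. V = [p*·25.7463 + (1−p*)·26.2121]/1.21 = 21.3117. B = V − Δ·S = 22.1290.
(0,0): S=50.0000. Δ = (V_up−V_dn)/(S_up−S_dn) = (21.3117−22.0317)/(63.0000−34.5000) = -0.0253. V = [p*·21.3117 + (1−p*)·22.0317]/1.21 = 17.6652. B = V − Δ·S = 18.9284.
Self-financing check: at every node Δ·S+B equals the discounted successor values.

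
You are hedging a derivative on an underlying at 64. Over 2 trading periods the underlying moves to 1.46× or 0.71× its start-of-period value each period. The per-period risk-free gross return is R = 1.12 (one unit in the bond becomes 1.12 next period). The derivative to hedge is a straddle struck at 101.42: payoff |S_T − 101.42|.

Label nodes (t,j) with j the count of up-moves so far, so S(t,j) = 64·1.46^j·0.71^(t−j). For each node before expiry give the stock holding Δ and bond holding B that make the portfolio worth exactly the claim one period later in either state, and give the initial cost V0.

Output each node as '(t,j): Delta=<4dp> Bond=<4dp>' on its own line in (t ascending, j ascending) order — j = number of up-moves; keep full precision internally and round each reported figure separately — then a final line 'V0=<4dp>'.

(0,0): Delta=-0.2881 Bond=51.9705
(1,0): Delta=-1.0000 Bond=90.5536
(1,1): Delta=-0.0011 Bond=31.3828
V0=33.5291

Risk-neutral probability p* = (R−d)/(u−d) = (1.12−0.71)/(1.46−0.71) = 0.5467.
Terminal payoffs: V(2,0)=69.1576, V(2,1)=35.0776, V(2,2)=35.0024
(1,0): S=45.4400. Δ = (V_up−V_dn)/(S_up−S_dn) = (35.0776−69.1576)/(66.3424−32.2624) = -1.0000. V = [p*·35.0776 + (1−p*)·69.1576]/1.12 = 45.1136. B = V − Δ·S = 90.5536.
(1,1): S=93.4400. Δ = (V_up−V_dn)/(S_up−S_dn) = (35.0024−35.0776)/(136.4224−66.3424) = -0.0011. V = [p*·35.0024 + (1−p*)·35.0776]/1.12 = 31.2826. B = V − Δ·S = 31.3828.
(0,0): S=64.0000. Δ = (V_up−V_dn)/(S_up−S_dn) = (31.2826−45.1136)/(93.4400−45.4400) = -0.2881. V = [p*·31.2826 + (1−p*)·45.1136]/1.12 = 33.5291. B = V − Δ·S = 51.9705.
Check: Δ(0,0)·S0 + B(0,0) = 33.5291 = V0.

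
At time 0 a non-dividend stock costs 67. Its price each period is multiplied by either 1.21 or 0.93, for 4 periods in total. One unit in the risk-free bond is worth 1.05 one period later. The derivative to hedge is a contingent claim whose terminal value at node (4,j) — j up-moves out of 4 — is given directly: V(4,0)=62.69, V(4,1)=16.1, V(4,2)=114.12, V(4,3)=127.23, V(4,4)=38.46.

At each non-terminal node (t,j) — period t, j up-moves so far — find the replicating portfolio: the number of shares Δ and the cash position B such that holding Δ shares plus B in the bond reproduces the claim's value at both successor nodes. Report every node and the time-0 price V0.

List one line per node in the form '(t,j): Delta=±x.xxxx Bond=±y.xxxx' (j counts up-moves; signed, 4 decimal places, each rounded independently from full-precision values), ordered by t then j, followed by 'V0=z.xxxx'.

(0,0): Delta=1.3629 Bond=-27.8930
(1,0): Delta=1.8302 Bond=-58.4068
(1,1): Delta=0.8840 Bond=9.5379
(2,0): Delta=0.9031 Bond=-7.6006
(2,1): Delta=2.7804 Bond=-132.9624
(2,2): Delta=-1.0594 Bond=200.6510
(3,0): Delta=-3.0875 Bond=207.0813
(3,1): Delta=4.9926 Bond=-294.7299
(3,2): Delta=0.5132 Bond=67.2153
(3,3): Delta=-2.6710 Bond=401.9745
V0=63.4217

No-arbitrage ⇒ martingale measure with p* = (R−d)/(u−d) = 0.4286.
Payoff layer (t=4): V(4,0)=62.6900, V(4,1)=16.1000, V(4,2)=114.1200, V(4,3)=127.2300, V(4,4)=38.4600
Node (3,0) S=53.8919: V=(p*·16.1000+(1−p*)·62.6900)/1.05=40.6884; Δ=(16.1000−62.6900)/(65.2092−50.1195)=-3.0875; B=V−Δ·S=207.0813
Node (3,1) S=70.1174: V=(p*·114.1200+(1−p*)·16.1000)/1.05=55.3415; Δ=(114.1200−16.1000)/(84.8421−65.2092)=4.9926; B=V−Δ·S=-294.7299
Node (3,2) S=91.2281: V=(p*·127.2300+(1−p*)·114.1200)/1.05=114.0367; Δ=(127.2300−114.1200)/(110.3860−84.8421)=0.5132; B=V−Δ·S=67.2153
Node (3,3) S=118.6946: V=(p*·38.4600+(1−p*)·127.2300)/1.05=84.9388; Δ=(38.4600−127.2300)/(143.6205−110.3860)=-2.6710; B=V−Δ·S=401.9745
Node (2,0) S=57.9483: V=(p*·55.3415+(1−p*)·40.6884)/1.05=44.7317; Δ=(55.3415−40.6884)/(70.1174−53.8919)=0.9031; B=V−Δ·S=-7.6006
Node (2,1) S=75.3951: V=(p*·114.0367+(1−p*)·55.3415)/1.05=76.6634; Δ=(114.0367−55.3415)/(91.2281−70.1174)=2.7804; B=V−Δ·S=-132.9624
Node (2,2) S=98.0947: V=(p*·84.9388+(1−p*)·114.0367)/1.05=96.7297; Δ=(84.9388−114.0367)/(118.6946−91.2281)=-1.0594; B=V−Δ·S=200.6510
Node (1,0) S=62.3100: V=(p*·76.6634+(1−p*)·44.7317)/1.05=55.6350; Δ=(76.6634−44.7317)/(75.3951−57.9483)=1.8302; B=V−Δ·S=-58.4068
Node (1,1) S=81.0700: V=(p*·96.7297+(1−p*)·76.6634)/1.05=81.2031; Δ=(96.7297−76.6634)/(98.0947−75.3951)=0.8840; B=V−Δ·S=9.5379
Node (0,0) S=67.0000: V=(p*·81.2031+(1−p*)·55.6350)/1.05=63.4217; Δ=(81.2031−55.6350)/(81.0700−62.3100)=1.3629; B=V−Δ·S=-27.8930
Root portfolio cost Δ·67+B reproduces V0=63.4217.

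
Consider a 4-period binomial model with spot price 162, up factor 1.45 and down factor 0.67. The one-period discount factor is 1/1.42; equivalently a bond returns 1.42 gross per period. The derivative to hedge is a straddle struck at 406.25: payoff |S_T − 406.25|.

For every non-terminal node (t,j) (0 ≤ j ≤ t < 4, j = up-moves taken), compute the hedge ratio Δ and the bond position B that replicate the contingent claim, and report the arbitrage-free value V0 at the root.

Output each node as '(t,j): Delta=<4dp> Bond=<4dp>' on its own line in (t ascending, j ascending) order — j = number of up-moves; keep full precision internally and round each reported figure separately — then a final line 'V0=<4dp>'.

(0,0): Delta=0.5228 Bond=-16.4792
(1,0): Delta=-1.0000 Bond=141.8823
(1,1): Delta=0.5509 Bond=-30.0117
(2,0): Delta=-1.0000 Bond=201.4729
(2,1): Delta=-1.0000 Bond=201.4729
(2,2): Delta=0.5796 Bond=-52.3802
(3,0): Delta=-1.0000 Bond=286.0915
(3,1): Delta=-1.0000 Bond=286.0915
(3,2): Delta=-1.0000 Bond=286.0915
(3,3): Delta=0.6088 Bond=-88.7988
V0=68.2115

The replicating-portfolio and risk-neutral prices coincide; use p* = (1.42−0.67)/(1.45−0.67) = 0.9615 for the latter.
Terminal payoffs: V(4,0)=373.6052, V(4,1)=335.6008, V(4,2)=253.3524, V(4,3)=75.3522, V(4,4)=309.8720
  t=3,j=0: stock 48.7236 → up 70.6492 (V=335.6008), down 32.6448 (V=373.6052). Price 237.3679; hedge Δ=-1.0000, bond B=286.0915.
  t=3,j=1: stock 105.4466 → up 152.8976 (V=253.3524), down 70.6492 (V=335.6008). Price 180.6449; hedge Δ=-1.0000, bond B=286.0915.
  t=3,j=2: stock 228.2054 → up 330.8978 (V=75.3522), down 152.8976 (V=253.3524). Price 57.8862; hedge Δ=-1.0000, bond B=286.0915.
  t=3,j=3: stock 493.8773 → up 716.1220 (V=309.8720), down 330.8978 (V=75.3522). Price 211.8676; hedge Δ=0.6088, bond B=-88.7988.
  t=2,j=0: stock 72.7218 → up 105.4466 (V=180.6449), down 48.7236 (V=237.3679). Price 128.7511; hedge Δ=-1.0000, bond B=201.4729.
  t=2,j=1: stock 157.3830 → up 228.2054 (V=57.8862), down 105.4466 (V=180.6449). Price 44.0899; hedge Δ=-1.0000, bond B=201.4729.
  t=2,j=2: stock 340.6050 → up 493.8773 (V=211.8676), down 228.2054 (V=57.8862). Price 145.0319; hedge Δ=0.5796, bond B=-52.3802.
  t=1,j=0: stock 108.5400 → up 157.3830 (V=44.0899), down 72.7218 (V=128.7511). Price 33.3423; hedge Δ=-1.0000, bond B=141.8823.
  t=1,j=1: stock 234.9000 → up 340.6050 (V=145.0319), down 157.3830 (V=44.0899). Price 99.4010; hedge Δ=0.5509, bond B=-30.0117.
  t=0,j=0: stock 162.0000 → up 234.9000 (V=99.4010), down 108.5400 (V=33.3423). Price 68.2115; hedge Δ=0.5228, bond B=-16.4792.
Root portfolio cost Δ·162+B reproduces V0=68.2115.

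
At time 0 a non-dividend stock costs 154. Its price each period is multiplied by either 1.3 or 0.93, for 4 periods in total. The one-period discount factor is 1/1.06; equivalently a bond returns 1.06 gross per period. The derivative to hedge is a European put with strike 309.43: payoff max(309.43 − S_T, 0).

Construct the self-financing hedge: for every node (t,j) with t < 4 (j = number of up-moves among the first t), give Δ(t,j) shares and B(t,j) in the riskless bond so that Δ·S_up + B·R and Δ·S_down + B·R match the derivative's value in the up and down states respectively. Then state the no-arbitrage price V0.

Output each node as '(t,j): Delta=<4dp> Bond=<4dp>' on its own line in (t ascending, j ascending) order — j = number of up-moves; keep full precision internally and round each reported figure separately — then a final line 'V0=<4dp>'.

Risk-neutral probability p* = (R−d)/(u−d) = (1.06−0.93)/(1.3−0.93) = 0.3514.
At expiry t=4: V(4,0)=194.2300, V(4,1)=148.3977, V(4,2)=84.3311, V(4,3)=0.0000, V(4,4)=0.0000
  t=3,j=0: stock 123.8710 → up 161.0323 (V=148.3977), down 115.2000 (V=194.2300). Price 168.0441; hedge Δ=-1.0000, bond B=291.9151.
  t=3,j=1: stock 173.1530 → up 225.0989 (V=84.3311), down 161.0323 (V=148.3977). Price 118.7621; hedge Δ=-1.0000, bond B=291.9151.
  t=3,j=2: stock 242.0418 → up 314.6543 (V=0.0000), down 225.0989 (V=84.3311). Price 51.6050; hedge Δ=-0.9417, bond B=279.5269.
  t=3,j=3: stock 338.3380 → up 439.8394 (V=0.0000), down 314.6543 (V=0.0000). Price 0.0000; hedge Δ=0.0000, bond B=0.0000.
  t=2,j=0: stock 133.1946 → up 173.1530 (V=118.7621), down 123.8710 (V=168.0441). Price 142.1970; hedge Δ=-1.0000, bond B=275.3916.
  t=2,j=1: stock 186.1860 → up 242.0418 (V=51.6050), down 173.1530 (V=118.7621). Price 89.7796; hedge Δ=-0.9749, bond B=271.2854.
  t=2,j=2: stock 260.2600 → up 338.3380 (V=0.0000), down 242.0418 (V=51.6050). Price 31.5788; hedge Δ=-0.5359, bond B=171.0517.
  t=1,j=0: stock 143.2200 → up 186.1860 (V=89.7796), down 133.1946 (V=142.1970). Price 116.7737; hedge Δ=-0.9892, bond B=258.4423.
  t=1,j=1: stock 200.2000 → up 260.2600 (V=31.5788), down 186.1860 (V=89.7796). Price 65.4063; hedge Δ=-0.7857, bond B=222.7058.
  t=0,j=0: stock 154.0000 → up 200.2000 (V=65.4063), down 143.2200 (V=116.7737). Price 93.1374; hedge Δ=-0.9015, bond B=231.9682.
Self-financing check: at every node Δ·S+B equals the discounted successor values.

(0,0): Delta=-0.9015 Bond=231.9682
(1,0): Delta=-0.9892 Bond=258.4423
(1,1): Delta=-0.7857 Bond=222.7058
(2,0): Delta=-1.0000 Bond=275.3916
(2,1): Delta=-0.9749 Bond=271.2854
(2,2): Delta=-0.5359 Bond=171.0517
(3,0): Delta=-1.0000 Bond=291.9151
(3,1): Delta=-1.0000 Bond=291.9151
(3,2): Delta=-0.9417 Bond=279.5269
(3,3): Delta=0.0000 Bond=0.0000
V0=93.1374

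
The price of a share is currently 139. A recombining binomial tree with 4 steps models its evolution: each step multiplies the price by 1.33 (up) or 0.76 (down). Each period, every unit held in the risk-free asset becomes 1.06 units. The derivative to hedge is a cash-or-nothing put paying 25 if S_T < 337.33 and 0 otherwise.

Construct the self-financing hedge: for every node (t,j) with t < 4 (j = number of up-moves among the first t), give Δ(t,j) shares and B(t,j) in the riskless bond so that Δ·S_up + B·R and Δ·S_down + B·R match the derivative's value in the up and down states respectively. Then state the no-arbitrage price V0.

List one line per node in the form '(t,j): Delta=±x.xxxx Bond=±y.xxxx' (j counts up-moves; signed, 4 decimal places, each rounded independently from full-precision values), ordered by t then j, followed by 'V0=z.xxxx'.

(0,0): Delta=-0.0386 Bond=23.6518
(1,0): Delta=0.0000 Bond=20.9905
(1,1): Delta=-0.0585 Bond=28.7432
(2,0): Delta=0.0000 Bond=22.2499
(2,1): Delta=0.0000 Bond=22.2499
(2,2): Delta=-0.0886 Bond=37.8639
(3,0): Delta=0.0000 Bond=23.5849
(3,1): Delta=0.0000 Bond=23.5849
(3,2): Delta=0.0000 Bond=23.5849
(3,3): Delta=-0.1341 Bond=55.0314
V0=18.2828

No-arbitrage ⇒ martingale measure with p* = (R−d)/(u−d) = 0.5263.
At expiry t=4: V(4,0)=25.0000, V(4,1)=25.0000, V(4,2)=25.0000, V(4,3)=25.0000, V(4,4)=0.0000
(3,0): S=61.0177. Δ = (V_up−V_dn)/(S_up−S_dn) = (25.0000−25.0000)/(81.1535−46.3734) = 0.0000. V = [p*·25.0000 + (1−p*)·25.0000]/1.06 = 23.5849. B = V − Δ·S = 23.5849.
(3,1): S=106.7809. Δ = (V_up−V_dn)/(S_up−S_dn) = (25.0000−25.0000)/(142.0186−81.1535) = 0.0000. V = [p*·25.0000 + (1−p*)·25.0000]/1.06 = 23.5849. B = V − Δ·S = 23.5849.
(3,2): S=186.8666. Δ = (V_up−V_dn)/(S_up−S_dn) = (25.0000−25.0000)/(248.5326−142.0186) = 0.0000. V = [p*·25.0000 + (1−p*)·25.0000]/1.06 = 23.5849. B = V − Δ·S = 23.5849.
(3,3): S=327.0165. Δ = (V_up−V_dn)/(S_up−S_dn) = (0.0000−25.0000)/(434.9320−248.5326) = -0.1341. V = [p*·0.0000 + (1−p*)·25.0000]/1.06 = 11.1718. B = V − Δ·S = 55.0314.
(2,0): S=80.2864. Δ = (V_up−V_dn)/(S_up−S_dn) = (23.5849−23.5849)/(106.7809−61.0177) = 0.0000. V = [p*·23.5849 + (1−p*)·23.5849]/1.06 = 22.2499. B = V − Δ·S = 22.2499.
(2,1): S=140.5012. Δ = (V_up−V_dn)/(S_up−S_dn) = (23.5849−23.5849)/(186.8666−106.7809) = 0.0000. V = [p*·23.5849 + (1−p*)·23.5849]/1.06 = 22.2499. B = V − Δ·S = 22.2499.
(2,2): S=245.8771. Δ = (V_up−V_dn)/(S_up−S_dn) = (11.1718−23.5849)/(327.0165−186.8666) = -0.0886. V = [p*·11.1718 + (1−p*)·23.5849]/1.06 = 16.0865. B = V − Δ·S = 37.8639.
(1,0): S=105.6400. Δ = (V_up−V_dn)/(S_up−S_dn) = (22.2499−22.2499)/(140.5012−80.2864) = 0.0000. V = [p*·22.2499 + (1−p*)·22.2499]/1.06 = 20.9905. B = V − Δ·S = 20.9905.
(1,1): S=184.8700. Δ = (V_up−V_dn)/(S_up−S_dn) = (16.0865−22.2499)/(245.8771−140.5012) = -0.0585. V = [p*·16.0865 + (1−p*)·22.2499]/1.06 = 17.9302. B = V − Δ·S = 28.7432.
(0,0): S=139.0000. Δ = (V_up−V_dn)/(S_up−S_dn) = (17.9302−20.9905)/(184.8700−105.6400) = -0.0386. V = [p*·17.9302 + (1−p*)·20.9905]/1.06 = 18.2828. B = V − Δ·S = 23.6518.
Root portfolio cost Δ·139+B reproduces V0=18.2828.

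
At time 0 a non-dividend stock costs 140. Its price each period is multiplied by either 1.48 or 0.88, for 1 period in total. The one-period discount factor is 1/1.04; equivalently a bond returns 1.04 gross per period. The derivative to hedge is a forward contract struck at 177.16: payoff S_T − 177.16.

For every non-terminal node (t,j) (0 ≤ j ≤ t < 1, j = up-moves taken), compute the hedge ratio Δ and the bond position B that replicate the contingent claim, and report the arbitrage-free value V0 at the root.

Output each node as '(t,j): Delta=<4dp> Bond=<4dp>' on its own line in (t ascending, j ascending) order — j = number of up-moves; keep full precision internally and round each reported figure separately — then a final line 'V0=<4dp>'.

Risk-neutral probability p* = (R−d)/(u−d) = (1.04−0.88)/(1.48−0.88) = 0.2667.
Payoff layer (t=1): V(1,0)=-53.9600, V(1,1)=30.0400
(0,0): S=140.0000. Δ = (V_up−V_dn)/(S_up−S_dn) = (30.0400−-53.9600)/(207.2000−123.2000) = 1.0000. V = [p*·30.0400 + (1−p*)·-53.9600]/1.04 = -30.3462. B = V − Δ·S = -170.3462.
Each (Δ,B) replicates both successor values, so the strategy is self-financing and V0 is arbitrage-free.

(0,0): Delta=1.0000 Bond=-170.3462
V0=-30.3462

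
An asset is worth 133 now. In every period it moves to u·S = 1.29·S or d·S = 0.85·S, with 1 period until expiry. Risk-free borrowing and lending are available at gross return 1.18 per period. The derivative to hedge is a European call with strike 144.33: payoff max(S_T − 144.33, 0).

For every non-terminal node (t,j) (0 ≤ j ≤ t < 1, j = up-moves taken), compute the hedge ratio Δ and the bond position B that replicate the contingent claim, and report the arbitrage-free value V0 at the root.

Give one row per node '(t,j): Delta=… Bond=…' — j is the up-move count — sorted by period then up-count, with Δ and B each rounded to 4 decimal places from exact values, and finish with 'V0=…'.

(0,0): Delta=0.4655 Bond=-44.5955
V0=17.3136

Under the risk-neutral measure, an up-move has probability p* = (R−d)/(u−d) = 0.7500 and values discount at R = 1.18.
Terminal values V(1,·): V(1,0)=0.0000, V(1,1)=27.2400
  t=0,j=0: stock 133.0000 → up 171.5700 (V=27.2400), down 113.0500 (V=0.0000). Price 17.3136; hedge Δ=0.4655, bond B=-44.5955.
Self-financing check: at every node Δ·S+B equals the discounted successor values.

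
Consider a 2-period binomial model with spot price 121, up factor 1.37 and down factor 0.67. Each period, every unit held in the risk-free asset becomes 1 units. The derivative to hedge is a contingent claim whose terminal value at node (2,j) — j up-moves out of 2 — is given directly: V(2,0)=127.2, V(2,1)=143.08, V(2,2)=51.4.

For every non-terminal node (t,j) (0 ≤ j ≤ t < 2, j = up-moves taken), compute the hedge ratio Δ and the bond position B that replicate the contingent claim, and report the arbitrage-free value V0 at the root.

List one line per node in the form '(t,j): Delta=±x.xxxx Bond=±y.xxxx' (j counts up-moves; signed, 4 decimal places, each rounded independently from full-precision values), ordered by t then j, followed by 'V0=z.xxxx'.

(0,0): Delta=-0.4112 Bond=168.0206
(1,0): Delta=0.2798 Bond=112.0006
(1,1): Delta=-0.7901 Bond=230.8309
V0=118.2679

No-arbitrage ⇒ martingale measure with p* = (R−d)/(u−d) = 0.4714.
Payoff layer (t=2): V(2,0)=127.2000, V(2,1)=143.0800, V(2,2)=51.4000
  t=1,j=0: stock 81.0700 → up 111.0659 (V=143.0800), down 54.3169 (V=127.2000). Price 134.6863; hedge Δ=0.2798, bond B=112.0006.
  t=1,j=1: stock 165.7700 → up 227.1049 (V=51.4000), down 111.0659 (V=143.0800). Price 99.8594; hedge Δ=-0.7901, bond B=230.8309.
  t=0,j=0: stock 121.0000 → up 165.7700 (V=99.8594), down 81.0700 (V=134.6863). Price 118.2679; hedge Δ=-0.4112, bond B=168.0206.
Self-financing check: at every node Δ·S+B equals the discounted successor values.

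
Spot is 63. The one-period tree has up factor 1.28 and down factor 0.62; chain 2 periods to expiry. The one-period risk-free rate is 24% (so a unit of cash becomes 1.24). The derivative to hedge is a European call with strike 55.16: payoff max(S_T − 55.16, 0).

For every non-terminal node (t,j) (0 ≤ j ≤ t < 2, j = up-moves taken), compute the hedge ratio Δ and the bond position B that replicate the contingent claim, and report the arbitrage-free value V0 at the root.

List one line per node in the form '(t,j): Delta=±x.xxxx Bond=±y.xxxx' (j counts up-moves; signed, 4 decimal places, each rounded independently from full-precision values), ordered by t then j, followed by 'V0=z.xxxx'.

(0,0): Delta=0.8756 Bond=-27.5822
(1,0): Delta=0.0000 Bond=0.0000
(1,1): Delta=0.9030 Bond=-36.4085
V0=27.5822

The replicating-portfolio and risk-neutral prices coincide; use p* = (1.24−0.62)/(1.28−0.62) = 0.9394 for the latter.
Terminal payoffs: V(2,0)=0.0000, V(2,1)=0.0000, V(2,2)=48.0592
  t=1,j=0: stock 39.0600 → up 49.9968 (V=0.0000), down 24.2172 (V=0.0000). Price 0.0000; hedge Δ=0.0000, bond B=0.0000.
  t=1,j=1: stock 80.6400 → up 103.2192 (V=48.0592), down 49.9968 (V=0.0000). Price 36.4085; hedge Δ=0.9030, bond B=-36.4085.
  t=0,j=0: stock 63.0000 → up 80.6400 (V=36.4085), down 39.0600 (V=0.0000). Price 27.5822; hedge Δ=0.8756, bond B=-27.5822.
Self-financing check: at every node Δ·S+B equals the discounted successor values.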